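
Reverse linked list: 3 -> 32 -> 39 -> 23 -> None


Step 1: curr=3, set curr.next=prev(None) | reversed so far: 3
Step 2: curr=32, set curr.next=prev(3) | reversed so far: 32 -> 3
Step 3: curr=39, set curr.next=prev(32) | reversed so far: 39 -> 32 -> 3
Step 4: curr=23, set curr.next=prev(39) | reversed so far: 23 -> 39 -> 32 -> 3

23 -> 39 -> 32 -> 3 -> None


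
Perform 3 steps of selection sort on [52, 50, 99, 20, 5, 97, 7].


Initial: [52, 50, 99, 20, 5, 97, 7]
Step 1: min=5 at 4
  Swap: [5, 50, 99, 20, 52, 97, 7]
Step 2: min=7 at 6
  Swap: [5, 7, 99, 20, 52, 97, 50]
Step 3: min=20 at 3
  Swap: [5, 7, 20, 99, 52, 97, 50]

After 3 steps: [5, 7, 20, 99, 52, 97, 50]


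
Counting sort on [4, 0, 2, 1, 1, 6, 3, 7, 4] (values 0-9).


Input: [4, 0, 2, 1, 1, 6, 3, 7, 4]
Counts: [1, 2, 1, 1, 2, 0, 1, 1, 0, 0]

Sorted: [0, 1, 1, 2, 3, 4, 4, 6, 7]


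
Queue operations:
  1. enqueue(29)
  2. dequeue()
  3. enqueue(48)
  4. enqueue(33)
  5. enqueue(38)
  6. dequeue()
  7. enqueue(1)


enqueue(29) -> [29]
dequeue()->29, []
enqueue(48) -> [48]
enqueue(33) -> [48, 33]
enqueue(38) -> [48, 33, 38]
dequeue()->48, [33, 38]
enqueue(1) -> [33, 38, 1]

Final queue: [33, 38, 1]


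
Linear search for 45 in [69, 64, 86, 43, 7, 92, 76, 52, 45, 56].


i=0: 69!=45
i=1: 64!=45
i=2: 86!=45
i=3: 43!=45
i=4: 7!=45
i=5: 92!=45
i=6: 76!=45
i=7: 52!=45
i=8: 45==45 found!

Found at 8, 9 comps


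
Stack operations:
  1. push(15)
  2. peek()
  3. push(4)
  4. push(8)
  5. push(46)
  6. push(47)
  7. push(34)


push(15) -> [15]
peek()->15
push(4) -> [15, 4]
push(8) -> [15, 4, 8]
push(46) -> [15, 4, 8, 46]
push(47) -> [15, 4, 8, 46, 47]
push(34) -> [15, 4, 8, 46, 47, 34]

Final stack: [15, 4, 8, 46, 47, 34]


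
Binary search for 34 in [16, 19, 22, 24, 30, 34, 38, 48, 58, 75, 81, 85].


Step 1: lo=0, hi=11, mid=5, val=34

Found at index 5


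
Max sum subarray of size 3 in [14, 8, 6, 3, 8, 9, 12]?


[0:3]: 28
[1:4]: 17
[2:5]: 17
[3:6]: 20
[4:7]: 29

Max: 29 at [4:7]


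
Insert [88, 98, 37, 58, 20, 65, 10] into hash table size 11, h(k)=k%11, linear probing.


Insert 88: h=0 -> slot 0
Insert 98: h=10 -> slot 10
Insert 37: h=4 -> slot 4
Insert 58: h=3 -> slot 3
Insert 20: h=9 -> slot 9
Insert 65: h=10, 2 probes -> slot 1
Insert 10: h=10, 3 probes -> slot 2

Table: [88, 65, 10, 58, 37, None, None, None, None, 20, 98]


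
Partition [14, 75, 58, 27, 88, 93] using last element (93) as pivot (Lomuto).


Pivot: 93
  14 <= 93: advance i (no swap)
  75 <= 93: advance i (no swap)
  58 <= 93: advance i (no swap)
  27 <= 93: advance i (no swap)
  88 <= 93: advance i (no swap)
Place pivot at 5: [14, 75, 58, 27, 88, 93]

Partitioned: [14, 75, 58, 27, 88, 93]


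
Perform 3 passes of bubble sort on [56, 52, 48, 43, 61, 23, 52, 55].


Initial: [56, 52, 48, 43, 61, 23, 52, 55]
Pass 1: [52, 48, 43, 56, 23, 52, 55, 61] (6 swaps)
Pass 2: [48, 43, 52, 23, 52, 55, 56, 61] (5 swaps)
Pass 3: [43, 48, 23, 52, 52, 55, 56, 61] (2 swaps)

After 3 passes: [43, 48, 23, 52, 52, 55, 56, 61]


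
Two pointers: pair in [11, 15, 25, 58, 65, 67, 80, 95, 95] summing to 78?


lo=0(11)+hi=8(95)=106
lo=0(11)+hi=7(95)=106
lo=0(11)+hi=6(80)=91
lo=0(11)+hi=5(67)=78

Yes: 11+67=78


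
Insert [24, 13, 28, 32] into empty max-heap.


Insert 24: [24]
Insert 13: [24, 13]
Insert 28: [28, 13, 24]
Insert 32: [32, 28, 24, 13]

Final heap: [32, 28, 24, 13]


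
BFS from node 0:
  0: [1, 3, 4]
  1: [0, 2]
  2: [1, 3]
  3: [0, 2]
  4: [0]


Visit 0, enqueue [1, 3, 4]
Visit 1, enqueue [2]
Visit 3, enqueue []
Visit 4, enqueue []
Visit 2, enqueue []

BFS order: [0, 1, 3, 4, 2]


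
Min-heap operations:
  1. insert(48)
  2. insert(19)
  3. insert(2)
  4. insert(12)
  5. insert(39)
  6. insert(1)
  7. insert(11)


insert(48) -> [48]
insert(19) -> [19, 48]
insert(2) -> [2, 48, 19]
insert(12) -> [2, 12, 19, 48]
insert(39) -> [2, 12, 19, 48, 39]
insert(1) -> [1, 12, 2, 48, 39, 19]
insert(11) -> [1, 12, 2, 48, 39, 19, 11]

Final heap: [1, 12, 2, 48, 39, 19, 11]


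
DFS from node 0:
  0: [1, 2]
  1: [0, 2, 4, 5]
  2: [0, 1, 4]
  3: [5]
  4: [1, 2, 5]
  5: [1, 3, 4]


Visit 0, push [2, 1]
Visit 1, push [5, 4, 2]
Visit 2, push [4]
Visit 4, push [5]
Visit 5, push [3]
Visit 3, push []

DFS order: [0, 1, 2, 4, 5, 3]


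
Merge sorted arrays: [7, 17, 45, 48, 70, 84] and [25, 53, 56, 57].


Take 7 from A
Take 17 from A
Take 25 from B
Take 45 from A
Take 48 from A
Take 53 from B
Take 56 from B
Take 57 from B

Merged: [7, 17, 25, 45, 48, 53, 56, 57, 70, 84]


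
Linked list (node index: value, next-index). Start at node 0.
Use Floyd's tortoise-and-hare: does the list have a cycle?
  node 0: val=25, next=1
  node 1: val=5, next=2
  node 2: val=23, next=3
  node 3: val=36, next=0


Floyd's tortoise (slow, +1) and hare (fast, +2):
  init: slow=0, fast=0
  step 1: slow=1, fast=2
  step 2: slow=2, fast=0
  step 3: slow=3, fast=2
  step 4: slow=0, fast=0
  slow == fast at node 0: cycle detected

Cycle: yes


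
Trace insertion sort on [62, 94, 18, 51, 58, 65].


Initial: [62, 94, 18, 51, 58, 65]
Insert 94: [62, 94, 18, 51, 58, 65]
Insert 18: [18, 62, 94, 51, 58, 65]
Insert 51: [18, 51, 62, 94, 58, 65]
Insert 58: [18, 51, 58, 62, 94, 65]
Insert 65: [18, 51, 58, 62, 65, 94]

Sorted: [18, 51, 58, 62, 65, 94]


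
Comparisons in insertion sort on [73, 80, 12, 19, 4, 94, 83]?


Algorithm: insertion sort
Input: [73, 80, 12, 19, 4, 94, 83]
Sorted: [4, 12, 19, 73, 80, 83, 94]

13


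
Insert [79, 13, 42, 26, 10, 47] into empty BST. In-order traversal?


Insert 79: root
Insert 13: L from 79
Insert 42: L from 79 -> R from 13
Insert 26: L from 79 -> R from 13 -> L from 42
Insert 10: L from 79 -> L from 13
Insert 47: L from 79 -> R from 13 -> R from 42

In-order: [10, 13, 26, 42, 47, 79]


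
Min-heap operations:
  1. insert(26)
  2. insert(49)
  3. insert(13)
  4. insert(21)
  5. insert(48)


insert(26) -> [26]
insert(49) -> [26, 49]
insert(13) -> [13, 49, 26]
insert(21) -> [13, 21, 26, 49]
insert(48) -> [13, 21, 26, 49, 48]

Final heap: [13, 21, 26, 49, 48]


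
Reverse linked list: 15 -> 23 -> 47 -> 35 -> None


Step 1: curr=15, set curr.next=prev(None) | reversed so far: 15
Step 2: curr=23, set curr.next=prev(15) | reversed so far: 23 -> 15
Step 3: curr=47, set curr.next=prev(23) | reversed so far: 47 -> 23 -> 15
Step 4: curr=35, set curr.next=prev(47) | reversed so far: 35 -> 47 -> 23 -> 15

35 -> 47 -> 23 -> 15 -> None


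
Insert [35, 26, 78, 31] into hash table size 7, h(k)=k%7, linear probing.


Insert 35: h=0 -> slot 0
Insert 26: h=5 -> slot 5
Insert 78: h=1 -> slot 1
Insert 31: h=3 -> slot 3

Table: [35, 78, None, 31, None, 26, None]


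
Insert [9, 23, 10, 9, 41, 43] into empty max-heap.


Insert 9: [9]
Insert 23: [23, 9]
Insert 10: [23, 9, 10]
Insert 9: [23, 9, 10, 9]
Insert 41: [41, 23, 10, 9, 9]
Insert 43: [43, 23, 41, 9, 9, 10]

Final heap: [43, 23, 41, 9, 9, 10]


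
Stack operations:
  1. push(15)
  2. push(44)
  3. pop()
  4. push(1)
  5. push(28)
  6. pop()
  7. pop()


push(15) -> [15]
push(44) -> [15, 44]
pop()->44, [15]
push(1) -> [15, 1]
push(28) -> [15, 1, 28]
pop()->28, [15, 1]
pop()->1, [15]

Final stack: [15]


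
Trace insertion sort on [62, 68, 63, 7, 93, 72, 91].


Initial: [62, 68, 63, 7, 93, 72, 91]
Insert 68: [62, 68, 63, 7, 93, 72, 91]
Insert 63: [62, 63, 68, 7, 93, 72, 91]
Insert 7: [7, 62, 63, 68, 93, 72, 91]
Insert 93: [7, 62, 63, 68, 93, 72, 91]
Insert 72: [7, 62, 63, 68, 72, 93, 91]
Insert 91: [7, 62, 63, 68, 72, 91, 93]

Sorted: [7, 62, 63, 68, 72, 91, 93]


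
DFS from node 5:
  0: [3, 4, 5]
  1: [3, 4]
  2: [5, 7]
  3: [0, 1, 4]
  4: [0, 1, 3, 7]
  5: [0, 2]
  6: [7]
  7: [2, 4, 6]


Visit 5, push [2, 0]
Visit 0, push [4, 3]
Visit 3, push [4, 1]
Visit 1, push [4]
Visit 4, push [7]
Visit 7, push [6, 2]
Visit 2, push []
Visit 6, push []

DFS order: [5, 0, 3, 1, 4, 7, 2, 6]


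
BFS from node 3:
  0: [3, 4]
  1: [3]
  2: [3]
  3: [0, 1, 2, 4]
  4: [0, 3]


Visit 3, enqueue [0, 1, 2, 4]
Visit 0, enqueue []
Visit 1, enqueue []
Visit 2, enqueue []
Visit 4, enqueue []

BFS order: [3, 0, 1, 2, 4]


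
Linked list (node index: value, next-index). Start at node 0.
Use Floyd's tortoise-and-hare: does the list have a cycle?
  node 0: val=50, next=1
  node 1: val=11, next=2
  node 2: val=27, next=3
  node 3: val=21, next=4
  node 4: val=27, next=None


Floyd's tortoise (slow, +1) and hare (fast, +2):
  init: slow=0, fast=0
  step 1: slow=1, fast=2
  step 2: slow=2, fast=4
  step 3: fast -> None, no cycle

Cycle: no


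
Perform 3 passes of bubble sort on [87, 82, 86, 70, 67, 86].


Initial: [87, 82, 86, 70, 67, 86]
Pass 1: [82, 86, 70, 67, 86, 87] (5 swaps)
Pass 2: [82, 70, 67, 86, 86, 87] (2 swaps)
Pass 3: [70, 67, 82, 86, 86, 87] (2 swaps)

After 3 passes: [70, 67, 82, 86, 86, 87]


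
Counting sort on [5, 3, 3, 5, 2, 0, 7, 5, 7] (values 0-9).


Input: [5, 3, 3, 5, 2, 0, 7, 5, 7]
Counts: [1, 0, 1, 2, 0, 3, 0, 2, 0, 0]

Sorted: [0, 2, 3, 3, 5, 5, 5, 7, 7]


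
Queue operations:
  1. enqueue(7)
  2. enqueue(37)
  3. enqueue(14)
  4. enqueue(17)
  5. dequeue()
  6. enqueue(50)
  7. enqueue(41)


enqueue(7) -> [7]
enqueue(37) -> [7, 37]
enqueue(14) -> [7, 37, 14]
enqueue(17) -> [7, 37, 14, 17]
dequeue()->7, [37, 14, 17]
enqueue(50) -> [37, 14, 17, 50]
enqueue(41) -> [37, 14, 17, 50, 41]

Final queue: [37, 14, 17, 50, 41]


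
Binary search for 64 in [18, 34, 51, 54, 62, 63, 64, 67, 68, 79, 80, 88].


Step 1: lo=0, hi=11, mid=5, val=63
Step 2: lo=6, hi=11, mid=8, val=68
Step 3: lo=6, hi=7, mid=6, val=64

Found at index 6


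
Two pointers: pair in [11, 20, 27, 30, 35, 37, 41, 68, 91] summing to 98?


lo=0(11)+hi=8(91)=102
lo=0(11)+hi=7(68)=79
lo=1(20)+hi=7(68)=88
lo=2(27)+hi=7(68)=95
lo=3(30)+hi=7(68)=98

Yes: 30+68=98


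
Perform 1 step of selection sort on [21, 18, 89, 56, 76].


Initial: [21, 18, 89, 56, 76]
Step 1: min=18 at 1
  Swap: [18, 21, 89, 56, 76]

After 1 step: [18, 21, 89, 56, 76]


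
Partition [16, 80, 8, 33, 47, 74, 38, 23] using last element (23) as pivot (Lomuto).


Pivot: 23
  16 <= 23: advance i (no swap)
  8 <= 23: swap -> [16, 8, 80, 33, 47, 74, 38, 23]
Place pivot at 2: [16, 8, 23, 33, 47, 74, 38, 80]

Partitioned: [16, 8, 23, 33, 47, 74, 38, 80]


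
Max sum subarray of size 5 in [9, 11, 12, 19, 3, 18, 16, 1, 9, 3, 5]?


[0:5]: 54
[1:6]: 63
[2:7]: 68
[3:8]: 57
[4:9]: 47
[5:10]: 47
[6:11]: 34

Max: 68 at [2:7]


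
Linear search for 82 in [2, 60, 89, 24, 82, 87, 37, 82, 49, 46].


i=0: 2!=82
i=1: 60!=82
i=2: 89!=82
i=3: 24!=82
i=4: 82==82 found!

Found at 4, 5 comps


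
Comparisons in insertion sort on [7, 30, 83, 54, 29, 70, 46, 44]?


Algorithm: insertion sort
Input: [7, 30, 83, 54, 29, 70, 46, 44]
Sorted: [7, 29, 30, 44, 46, 54, 70, 83]

19


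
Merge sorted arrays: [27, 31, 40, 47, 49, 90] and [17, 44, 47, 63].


Take 17 from B
Take 27 from A
Take 31 from A
Take 40 from A
Take 44 from B
Take 47 from A
Take 47 from B
Take 49 from A
Take 63 from B

Merged: [17, 27, 31, 40, 44, 47, 47, 49, 63, 90]


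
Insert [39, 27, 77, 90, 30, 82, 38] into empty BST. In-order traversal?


Insert 39: root
Insert 27: L from 39
Insert 77: R from 39
Insert 90: R from 39 -> R from 77
Insert 30: L from 39 -> R from 27
Insert 82: R from 39 -> R from 77 -> L from 90
Insert 38: L from 39 -> R from 27 -> R from 30

In-order: [27, 30, 38, 39, 77, 82, 90]


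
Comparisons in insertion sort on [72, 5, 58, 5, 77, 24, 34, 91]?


Algorithm: insertion sort
Input: [72, 5, 58, 5, 77, 24, 34, 91]
Sorted: [5, 5, 24, 34, 58, 72, 77, 91]

16


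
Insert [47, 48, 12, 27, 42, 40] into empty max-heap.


Insert 47: [47]
Insert 48: [48, 47]
Insert 12: [48, 47, 12]
Insert 27: [48, 47, 12, 27]
Insert 42: [48, 47, 12, 27, 42]
Insert 40: [48, 47, 40, 27, 42, 12]

Final heap: [48, 47, 40, 27, 42, 12]


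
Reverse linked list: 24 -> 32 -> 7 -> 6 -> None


Step 1: curr=24, set curr.next=prev(None) | reversed so far: 24
Step 2: curr=32, set curr.next=prev(24) | reversed so far: 32 -> 24
Step 3: curr=7, set curr.next=prev(32) | reversed so far: 7 -> 32 -> 24
Step 4: curr=6, set curr.next=prev(7) | reversed so far: 6 -> 7 -> 32 -> 24

6 -> 7 -> 32 -> 24 -> None


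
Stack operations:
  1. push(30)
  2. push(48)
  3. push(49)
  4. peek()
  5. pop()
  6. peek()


push(30) -> [30]
push(48) -> [30, 48]
push(49) -> [30, 48, 49]
peek()->49
pop()->49, [30, 48]
peek()->48

Final stack: [30, 48]


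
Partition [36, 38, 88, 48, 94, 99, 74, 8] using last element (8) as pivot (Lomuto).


Pivot: 8
Place pivot at 0: [8, 38, 88, 48, 94, 99, 74, 36]

Partitioned: [8, 38, 88, 48, 94, 99, 74, 36]


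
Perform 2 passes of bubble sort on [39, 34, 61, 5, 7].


Initial: [39, 34, 61, 5, 7]
Pass 1: [34, 39, 5, 7, 61] (3 swaps)
Pass 2: [34, 5, 7, 39, 61] (2 swaps)

After 2 passes: [34, 5, 7, 39, 61]


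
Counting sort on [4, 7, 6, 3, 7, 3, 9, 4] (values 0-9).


Input: [4, 7, 6, 3, 7, 3, 9, 4]
Counts: [0, 0, 0, 2, 2, 0, 1, 2, 0, 1]

Sorted: [3, 3, 4, 4, 6, 7, 7, 9]


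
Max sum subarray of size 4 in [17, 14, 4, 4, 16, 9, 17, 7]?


[0:4]: 39
[1:5]: 38
[2:6]: 33
[3:7]: 46
[4:8]: 49

Max: 49 at [4:8]


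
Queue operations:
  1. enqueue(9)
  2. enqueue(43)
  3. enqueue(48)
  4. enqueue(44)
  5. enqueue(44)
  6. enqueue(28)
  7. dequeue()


enqueue(9) -> [9]
enqueue(43) -> [9, 43]
enqueue(48) -> [9, 43, 48]
enqueue(44) -> [9, 43, 48, 44]
enqueue(44) -> [9, 43, 48, 44, 44]
enqueue(28) -> [9, 43, 48, 44, 44, 28]
dequeue()->9, [43, 48, 44, 44, 28]

Final queue: [43, 48, 44, 44, 28]


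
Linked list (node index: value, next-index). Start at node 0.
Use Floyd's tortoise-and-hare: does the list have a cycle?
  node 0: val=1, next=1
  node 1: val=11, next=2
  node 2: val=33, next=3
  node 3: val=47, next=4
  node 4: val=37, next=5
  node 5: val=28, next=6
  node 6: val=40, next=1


Floyd's tortoise (slow, +1) and hare (fast, +2):
  init: slow=0, fast=0
  step 1: slow=1, fast=2
  step 2: slow=2, fast=4
  step 3: slow=3, fast=6
  step 4: slow=4, fast=2
  step 5: slow=5, fast=4
  step 6: slow=6, fast=6
  slow == fast at node 6: cycle detected

Cycle: yes


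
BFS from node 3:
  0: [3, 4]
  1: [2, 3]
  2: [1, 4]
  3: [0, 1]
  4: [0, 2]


Visit 3, enqueue [0, 1]
Visit 0, enqueue [4]
Visit 1, enqueue [2]
Visit 4, enqueue []
Visit 2, enqueue []

BFS order: [3, 0, 1, 4, 2]


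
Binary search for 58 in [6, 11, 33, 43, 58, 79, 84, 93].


Step 1: lo=0, hi=7, mid=3, val=43
Step 2: lo=4, hi=7, mid=5, val=79
Step 3: lo=4, hi=4, mid=4, val=58

Found at index 4


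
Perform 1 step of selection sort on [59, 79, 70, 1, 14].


Initial: [59, 79, 70, 1, 14]
Step 1: min=1 at 3
  Swap: [1, 79, 70, 59, 14]

After 1 step: [1, 79, 70, 59, 14]


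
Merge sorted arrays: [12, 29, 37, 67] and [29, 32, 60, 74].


Take 12 from A
Take 29 from A
Take 29 from B
Take 32 from B
Take 37 from A
Take 60 from B
Take 67 from A

Merged: [12, 29, 29, 32, 37, 60, 67, 74]


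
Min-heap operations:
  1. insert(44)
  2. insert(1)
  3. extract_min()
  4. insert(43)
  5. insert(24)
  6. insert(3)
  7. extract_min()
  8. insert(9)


insert(44) -> [44]
insert(1) -> [1, 44]
extract_min()->1, [44]
insert(43) -> [43, 44]
insert(24) -> [24, 44, 43]
insert(3) -> [3, 24, 43, 44]
extract_min()->3, [24, 44, 43]
insert(9) -> [9, 24, 43, 44]

Final heap: [9, 24, 43, 44]


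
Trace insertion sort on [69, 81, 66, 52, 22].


Initial: [69, 81, 66, 52, 22]
Insert 81: [69, 81, 66, 52, 22]
Insert 66: [66, 69, 81, 52, 22]
Insert 52: [52, 66, 69, 81, 22]
Insert 22: [22, 52, 66, 69, 81]

Sorted: [22, 52, 66, 69, 81]


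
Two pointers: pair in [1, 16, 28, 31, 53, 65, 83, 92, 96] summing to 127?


lo=0(1)+hi=8(96)=97
lo=1(16)+hi=8(96)=112
lo=2(28)+hi=8(96)=124
lo=3(31)+hi=8(96)=127

Yes: 31+96=127


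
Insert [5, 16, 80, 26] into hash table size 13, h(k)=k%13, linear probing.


Insert 5: h=5 -> slot 5
Insert 16: h=3 -> slot 3
Insert 80: h=2 -> slot 2
Insert 26: h=0 -> slot 0

Table: [26, None, 80, 16, None, 5, None, None, None, None, None, None, None]


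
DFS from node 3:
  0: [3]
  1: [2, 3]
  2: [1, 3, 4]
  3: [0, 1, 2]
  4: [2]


Visit 3, push [2, 1, 0]
Visit 0, push []
Visit 1, push [2]
Visit 2, push [4]
Visit 4, push []

DFS order: [3, 0, 1, 2, 4]


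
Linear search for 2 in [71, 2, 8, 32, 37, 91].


i=0: 71!=2
i=1: 2==2 found!

Found at 1, 2 comps


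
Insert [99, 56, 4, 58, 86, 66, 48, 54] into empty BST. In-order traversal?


Insert 99: root
Insert 56: L from 99
Insert 4: L from 99 -> L from 56
Insert 58: L from 99 -> R from 56
Insert 86: L from 99 -> R from 56 -> R from 58
Insert 66: L from 99 -> R from 56 -> R from 58 -> L from 86
Insert 48: L from 99 -> L from 56 -> R from 4
Insert 54: L from 99 -> L from 56 -> R from 4 -> R from 48

In-order: [4, 48, 54, 56, 58, 66, 86, 99]


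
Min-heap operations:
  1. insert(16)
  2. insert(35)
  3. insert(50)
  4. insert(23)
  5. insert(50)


insert(16) -> [16]
insert(35) -> [16, 35]
insert(50) -> [16, 35, 50]
insert(23) -> [16, 23, 50, 35]
insert(50) -> [16, 23, 50, 35, 50]

Final heap: [16, 23, 50, 35, 50]


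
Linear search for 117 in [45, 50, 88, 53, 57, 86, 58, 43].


i=0: 45!=117
i=1: 50!=117
i=2: 88!=117
i=3: 53!=117
i=4: 57!=117
i=5: 86!=117
i=6: 58!=117
i=7: 43!=117

Not found, 8 comps


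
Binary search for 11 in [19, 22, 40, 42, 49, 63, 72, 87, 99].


Step 1: lo=0, hi=8, mid=4, val=49
Step 2: lo=0, hi=3, mid=1, val=22
Step 3: lo=0, hi=0, mid=0, val=19

Not found


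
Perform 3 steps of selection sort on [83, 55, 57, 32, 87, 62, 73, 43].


Initial: [83, 55, 57, 32, 87, 62, 73, 43]
Step 1: min=32 at 3
  Swap: [32, 55, 57, 83, 87, 62, 73, 43]
Step 2: min=43 at 7
  Swap: [32, 43, 57, 83, 87, 62, 73, 55]
Step 3: min=55 at 7
  Swap: [32, 43, 55, 83, 87, 62, 73, 57]

After 3 steps: [32, 43, 55, 83, 87, 62, 73, 57]


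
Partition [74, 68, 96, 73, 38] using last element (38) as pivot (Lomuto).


Pivot: 38
Place pivot at 0: [38, 68, 96, 73, 74]

Partitioned: [38, 68, 96, 73, 74]


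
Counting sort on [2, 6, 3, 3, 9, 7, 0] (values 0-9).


Input: [2, 6, 3, 3, 9, 7, 0]
Counts: [1, 0, 1, 2, 0, 0, 1, 1, 0, 1]

Sorted: [0, 2, 3, 3, 6, 7, 9]


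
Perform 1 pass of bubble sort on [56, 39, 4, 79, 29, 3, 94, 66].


Initial: [56, 39, 4, 79, 29, 3, 94, 66]
Pass 1: [39, 4, 56, 29, 3, 79, 66, 94] (5 swaps)

After 1 pass: [39, 4, 56, 29, 3, 79, 66, 94]


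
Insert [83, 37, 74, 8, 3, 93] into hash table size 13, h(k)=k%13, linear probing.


Insert 83: h=5 -> slot 5
Insert 37: h=11 -> slot 11
Insert 74: h=9 -> slot 9
Insert 8: h=8 -> slot 8
Insert 3: h=3 -> slot 3
Insert 93: h=2 -> slot 2

Table: [None, None, 93, 3, None, 83, None, None, 8, 74, None, 37, None]


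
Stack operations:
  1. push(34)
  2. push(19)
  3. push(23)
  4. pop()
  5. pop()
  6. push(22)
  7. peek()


push(34) -> [34]
push(19) -> [34, 19]
push(23) -> [34, 19, 23]
pop()->23, [34, 19]
pop()->19, [34]
push(22) -> [34, 22]
peek()->22

Final stack: [34, 22]


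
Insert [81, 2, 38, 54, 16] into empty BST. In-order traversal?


Insert 81: root
Insert 2: L from 81
Insert 38: L from 81 -> R from 2
Insert 54: L from 81 -> R from 2 -> R from 38
Insert 16: L from 81 -> R from 2 -> L from 38

In-order: [2, 16, 38, 54, 81]


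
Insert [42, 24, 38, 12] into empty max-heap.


Insert 42: [42]
Insert 24: [42, 24]
Insert 38: [42, 24, 38]
Insert 12: [42, 24, 38, 12]

Final heap: [42, 24, 38, 12]


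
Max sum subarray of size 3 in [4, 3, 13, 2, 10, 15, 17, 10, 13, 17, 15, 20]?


[0:3]: 20
[1:4]: 18
[2:5]: 25
[3:6]: 27
[4:7]: 42
[5:8]: 42
[6:9]: 40
[7:10]: 40
[8:11]: 45
[9:12]: 52

Max: 52 at [9:12]


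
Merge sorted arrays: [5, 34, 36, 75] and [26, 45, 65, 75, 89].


Take 5 from A
Take 26 from B
Take 34 from A
Take 36 from A
Take 45 from B
Take 65 from B
Take 75 from A

Merged: [5, 26, 34, 36, 45, 65, 75, 75, 89]


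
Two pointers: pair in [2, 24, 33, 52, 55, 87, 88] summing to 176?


lo=0(2)+hi=6(88)=90
lo=1(24)+hi=6(88)=112
lo=2(33)+hi=6(88)=121
lo=3(52)+hi=6(88)=140
lo=4(55)+hi=6(88)=143
lo=5(87)+hi=6(88)=175

No pair found


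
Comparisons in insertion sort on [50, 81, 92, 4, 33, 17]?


Algorithm: insertion sort
Input: [50, 81, 92, 4, 33, 17]
Sorted: [4, 17, 33, 50, 81, 92]

14


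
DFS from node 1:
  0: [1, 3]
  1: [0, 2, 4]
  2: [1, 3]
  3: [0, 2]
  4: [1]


Visit 1, push [4, 2, 0]
Visit 0, push [3]
Visit 3, push [2]
Visit 2, push []
Visit 4, push []

DFS order: [1, 0, 3, 2, 4]


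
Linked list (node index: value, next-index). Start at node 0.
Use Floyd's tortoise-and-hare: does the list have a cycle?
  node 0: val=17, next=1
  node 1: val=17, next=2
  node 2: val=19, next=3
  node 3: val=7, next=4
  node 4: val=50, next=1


Floyd's tortoise (slow, +1) and hare (fast, +2):
  init: slow=0, fast=0
  step 1: slow=1, fast=2
  step 2: slow=2, fast=4
  step 3: slow=3, fast=2
  step 4: slow=4, fast=4
  slow == fast at node 4: cycle detected

Cycle: yes


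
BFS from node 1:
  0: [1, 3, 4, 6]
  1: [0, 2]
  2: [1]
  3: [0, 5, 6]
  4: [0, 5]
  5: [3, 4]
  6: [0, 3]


Visit 1, enqueue [0, 2]
Visit 0, enqueue [3, 4, 6]
Visit 2, enqueue []
Visit 3, enqueue [5]
Visit 4, enqueue []
Visit 6, enqueue []
Visit 5, enqueue []

BFS order: [1, 0, 2, 3, 4, 6, 5]


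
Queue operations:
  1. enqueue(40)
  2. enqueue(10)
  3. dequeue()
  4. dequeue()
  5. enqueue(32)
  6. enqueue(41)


enqueue(40) -> [40]
enqueue(10) -> [40, 10]
dequeue()->40, [10]
dequeue()->10, []
enqueue(32) -> [32]
enqueue(41) -> [32, 41]

Final queue: [32, 41]


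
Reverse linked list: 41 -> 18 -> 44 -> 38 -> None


Step 1: curr=41, set curr.next=prev(None) | reversed so far: 41
Step 2: curr=18, set curr.next=prev(41) | reversed so far: 18 -> 41
Step 3: curr=44, set curr.next=prev(18) | reversed so far: 44 -> 18 -> 41
Step 4: curr=38, set curr.next=prev(44) | reversed so far: 38 -> 44 -> 18 -> 41

38 -> 44 -> 18 -> 41 -> None


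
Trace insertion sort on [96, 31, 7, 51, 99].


Initial: [96, 31, 7, 51, 99]
Insert 31: [31, 96, 7, 51, 99]
Insert 7: [7, 31, 96, 51, 99]
Insert 51: [7, 31, 51, 96, 99]
Insert 99: [7, 31, 51, 96, 99]

Sorted: [7, 31, 51, 96, 99]


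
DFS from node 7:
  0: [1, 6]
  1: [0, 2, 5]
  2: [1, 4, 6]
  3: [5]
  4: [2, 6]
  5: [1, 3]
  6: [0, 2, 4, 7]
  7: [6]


Visit 7, push [6]
Visit 6, push [4, 2, 0]
Visit 0, push [1]
Visit 1, push [5, 2]
Visit 2, push [4]
Visit 4, push []
Visit 5, push [3]
Visit 3, push []

DFS order: [7, 6, 0, 1, 2, 4, 5, 3]


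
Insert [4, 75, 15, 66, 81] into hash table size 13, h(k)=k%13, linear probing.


Insert 4: h=4 -> slot 4
Insert 75: h=10 -> slot 10
Insert 15: h=2 -> slot 2
Insert 66: h=1 -> slot 1
Insert 81: h=3 -> slot 3

Table: [None, 66, 15, 81, 4, None, None, None, None, None, 75, None, None]


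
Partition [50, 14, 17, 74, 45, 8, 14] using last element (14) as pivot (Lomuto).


Pivot: 14
  14 <= 14: swap -> [14, 50, 17, 74, 45, 8, 14]
  8 <= 14: swap -> [14, 8, 17, 74, 45, 50, 14]
Place pivot at 2: [14, 8, 14, 74, 45, 50, 17]

Partitioned: [14, 8, 14, 74, 45, 50, 17]


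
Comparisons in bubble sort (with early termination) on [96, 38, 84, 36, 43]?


Algorithm: bubble sort (with early termination)
Input: [96, 38, 84, 36, 43]
Sorted: [36, 38, 43, 84, 96]

10


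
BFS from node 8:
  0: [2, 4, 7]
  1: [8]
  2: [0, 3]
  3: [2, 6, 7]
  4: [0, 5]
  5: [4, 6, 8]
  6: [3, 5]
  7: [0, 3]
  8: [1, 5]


Visit 8, enqueue [1, 5]
Visit 1, enqueue []
Visit 5, enqueue [4, 6]
Visit 4, enqueue [0]
Visit 6, enqueue [3]
Visit 0, enqueue [2, 7]
Visit 3, enqueue []
Visit 2, enqueue []
Visit 7, enqueue []

BFS order: [8, 1, 5, 4, 6, 0, 3, 2, 7]


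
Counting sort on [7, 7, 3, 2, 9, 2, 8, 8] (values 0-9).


Input: [7, 7, 3, 2, 9, 2, 8, 8]
Counts: [0, 0, 2, 1, 0, 0, 0, 2, 2, 1]

Sorted: [2, 2, 3, 7, 7, 8, 8, 9]


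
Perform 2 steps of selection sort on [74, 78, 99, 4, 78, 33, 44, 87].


Initial: [74, 78, 99, 4, 78, 33, 44, 87]
Step 1: min=4 at 3
  Swap: [4, 78, 99, 74, 78, 33, 44, 87]
Step 2: min=33 at 5
  Swap: [4, 33, 99, 74, 78, 78, 44, 87]

After 2 steps: [4, 33, 99, 74, 78, 78, 44, 87]


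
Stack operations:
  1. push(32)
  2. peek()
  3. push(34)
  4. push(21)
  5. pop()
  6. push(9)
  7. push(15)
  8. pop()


push(32) -> [32]
peek()->32
push(34) -> [32, 34]
push(21) -> [32, 34, 21]
pop()->21, [32, 34]
push(9) -> [32, 34, 9]
push(15) -> [32, 34, 9, 15]
pop()->15, [32, 34, 9]

Final stack: [32, 34, 9]


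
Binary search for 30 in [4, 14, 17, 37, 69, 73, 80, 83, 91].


Step 1: lo=0, hi=8, mid=4, val=69
Step 2: lo=0, hi=3, mid=1, val=14
Step 3: lo=2, hi=3, mid=2, val=17
Step 4: lo=3, hi=3, mid=3, val=37

Not found


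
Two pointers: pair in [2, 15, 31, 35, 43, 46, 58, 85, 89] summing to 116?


lo=0(2)+hi=8(89)=91
lo=1(15)+hi=8(89)=104
lo=2(31)+hi=8(89)=120
lo=2(31)+hi=7(85)=116

Yes: 31+85=116


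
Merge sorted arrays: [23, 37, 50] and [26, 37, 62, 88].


Take 23 from A
Take 26 from B
Take 37 from A
Take 37 from B
Take 50 from A

Merged: [23, 26, 37, 37, 50, 62, 88]


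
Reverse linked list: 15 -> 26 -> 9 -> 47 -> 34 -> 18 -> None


Step 1: curr=15, set curr.next=prev(None) | reversed so far: 15
Step 2: curr=26, set curr.next=prev(15) | reversed so far: 26 -> 15
Step 3: curr=9, set curr.next=prev(26) | reversed so far: 9 -> 26 -> 15
Step 4: curr=47, set curr.next=prev(9) | reversed so far: 47 -> 9 -> 26 -> 15
Step 5: curr=34, set curr.next=prev(47) | reversed so far: 34 -> 47 -> 9 -> 26 -> 15
Step 6: curr=18, set curr.next=prev(34) | reversed so far: 18 -> 34 -> 47 -> 9 -> 26 -> 15

18 -> 34 -> 47 -> 9 -> 26 -> 15 -> None


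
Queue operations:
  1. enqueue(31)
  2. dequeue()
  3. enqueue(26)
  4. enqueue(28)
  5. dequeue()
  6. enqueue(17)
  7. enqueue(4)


enqueue(31) -> [31]
dequeue()->31, []
enqueue(26) -> [26]
enqueue(28) -> [26, 28]
dequeue()->26, [28]
enqueue(17) -> [28, 17]
enqueue(4) -> [28, 17, 4]

Final queue: [28, 17, 4]


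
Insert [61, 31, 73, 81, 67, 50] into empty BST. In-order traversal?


Insert 61: root
Insert 31: L from 61
Insert 73: R from 61
Insert 81: R from 61 -> R from 73
Insert 67: R from 61 -> L from 73
Insert 50: L from 61 -> R from 31

In-order: [31, 50, 61, 67, 73, 81]


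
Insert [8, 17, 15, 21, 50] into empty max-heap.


Insert 8: [8]
Insert 17: [17, 8]
Insert 15: [17, 8, 15]
Insert 21: [21, 17, 15, 8]
Insert 50: [50, 21, 15, 8, 17]

Final heap: [50, 21, 15, 8, 17]


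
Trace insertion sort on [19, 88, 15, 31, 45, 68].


Initial: [19, 88, 15, 31, 45, 68]
Insert 88: [19, 88, 15, 31, 45, 68]
Insert 15: [15, 19, 88, 31, 45, 68]
Insert 31: [15, 19, 31, 88, 45, 68]
Insert 45: [15, 19, 31, 45, 88, 68]
Insert 68: [15, 19, 31, 45, 68, 88]

Sorted: [15, 19, 31, 45, 68, 88]


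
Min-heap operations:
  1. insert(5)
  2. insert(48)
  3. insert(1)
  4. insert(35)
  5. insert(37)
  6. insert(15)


insert(5) -> [5]
insert(48) -> [5, 48]
insert(1) -> [1, 48, 5]
insert(35) -> [1, 35, 5, 48]
insert(37) -> [1, 35, 5, 48, 37]
insert(15) -> [1, 35, 5, 48, 37, 15]

Final heap: [1, 35, 5, 48, 37, 15]


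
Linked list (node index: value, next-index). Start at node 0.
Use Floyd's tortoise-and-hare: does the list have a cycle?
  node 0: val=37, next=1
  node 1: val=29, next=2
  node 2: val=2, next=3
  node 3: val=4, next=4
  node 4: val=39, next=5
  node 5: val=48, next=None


Floyd's tortoise (slow, +1) and hare (fast, +2):
  init: slow=0, fast=0
  step 1: slow=1, fast=2
  step 2: slow=2, fast=4
  step 3: fast 4->5->None, no cycle

Cycle: no


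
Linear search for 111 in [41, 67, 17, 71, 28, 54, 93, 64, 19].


i=0: 41!=111
i=1: 67!=111
i=2: 17!=111
i=3: 71!=111
i=4: 28!=111
i=5: 54!=111
i=6: 93!=111
i=7: 64!=111
i=8: 19!=111

Not found, 9 comps


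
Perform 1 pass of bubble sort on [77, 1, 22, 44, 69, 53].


Initial: [77, 1, 22, 44, 69, 53]
Pass 1: [1, 22, 44, 69, 53, 77] (5 swaps)

After 1 pass: [1, 22, 44, 69, 53, 77]


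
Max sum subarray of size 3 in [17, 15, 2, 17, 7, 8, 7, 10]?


[0:3]: 34
[1:4]: 34
[2:5]: 26
[3:6]: 32
[4:7]: 22
[5:8]: 25

Max: 34 at [0:3]


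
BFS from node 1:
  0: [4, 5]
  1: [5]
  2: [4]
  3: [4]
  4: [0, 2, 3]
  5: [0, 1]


Visit 1, enqueue [5]
Visit 5, enqueue [0]
Visit 0, enqueue [4]
Visit 4, enqueue [2, 3]
Visit 2, enqueue []
Visit 3, enqueue []

BFS order: [1, 5, 0, 4, 2, 3]


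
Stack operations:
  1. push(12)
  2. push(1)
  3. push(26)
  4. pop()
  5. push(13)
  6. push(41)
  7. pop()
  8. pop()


push(12) -> [12]
push(1) -> [12, 1]
push(26) -> [12, 1, 26]
pop()->26, [12, 1]
push(13) -> [12, 1, 13]
push(41) -> [12, 1, 13, 41]
pop()->41, [12, 1, 13]
pop()->13, [12, 1]

Final stack: [12, 1]


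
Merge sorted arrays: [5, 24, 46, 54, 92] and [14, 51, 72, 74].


Take 5 from A
Take 14 from B
Take 24 from A
Take 46 from A
Take 51 from B
Take 54 from A
Take 72 from B
Take 74 from B

Merged: [5, 14, 24, 46, 51, 54, 72, 74, 92]


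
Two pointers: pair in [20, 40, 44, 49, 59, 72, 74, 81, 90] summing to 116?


lo=0(20)+hi=8(90)=110
lo=1(40)+hi=8(90)=130
lo=1(40)+hi=7(81)=121
lo=1(40)+hi=6(74)=114
lo=2(44)+hi=6(74)=118
lo=2(44)+hi=5(72)=116

Yes: 44+72=116


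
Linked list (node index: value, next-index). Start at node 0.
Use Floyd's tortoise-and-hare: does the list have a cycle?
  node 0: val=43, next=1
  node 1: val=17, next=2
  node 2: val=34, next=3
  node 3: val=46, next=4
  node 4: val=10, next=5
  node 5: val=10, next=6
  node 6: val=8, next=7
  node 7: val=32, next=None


Floyd's tortoise (slow, +1) and hare (fast, +2):
  init: slow=0, fast=0
  step 1: slow=1, fast=2
  step 2: slow=2, fast=4
  step 3: slow=3, fast=6
  step 4: fast 6->7->None, no cycle

Cycle: no


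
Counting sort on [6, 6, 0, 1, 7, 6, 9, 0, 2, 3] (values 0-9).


Input: [6, 6, 0, 1, 7, 6, 9, 0, 2, 3]
Counts: [2, 1, 1, 1, 0, 0, 3, 1, 0, 1]

Sorted: [0, 0, 1, 2, 3, 6, 6, 6, 7, 9]


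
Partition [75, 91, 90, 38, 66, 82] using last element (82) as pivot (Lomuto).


Pivot: 82
  75 <= 82: advance i (no swap)
  38 <= 82: swap -> [75, 38, 90, 91, 66, 82]
  66 <= 82: swap -> [75, 38, 66, 91, 90, 82]
Place pivot at 3: [75, 38, 66, 82, 90, 91]

Partitioned: [75, 38, 66, 82, 90, 91]


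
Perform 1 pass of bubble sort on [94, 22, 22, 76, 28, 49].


Initial: [94, 22, 22, 76, 28, 49]
Pass 1: [22, 22, 76, 28, 49, 94] (5 swaps)

After 1 pass: [22, 22, 76, 28, 49, 94]


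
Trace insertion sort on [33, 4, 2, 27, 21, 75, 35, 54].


Initial: [33, 4, 2, 27, 21, 75, 35, 54]
Insert 4: [4, 33, 2, 27, 21, 75, 35, 54]
Insert 2: [2, 4, 33, 27, 21, 75, 35, 54]
Insert 27: [2, 4, 27, 33, 21, 75, 35, 54]
Insert 21: [2, 4, 21, 27, 33, 75, 35, 54]
Insert 75: [2, 4, 21, 27, 33, 75, 35, 54]
Insert 35: [2, 4, 21, 27, 33, 35, 75, 54]
Insert 54: [2, 4, 21, 27, 33, 35, 54, 75]

Sorted: [2, 4, 21, 27, 33, 35, 54, 75]


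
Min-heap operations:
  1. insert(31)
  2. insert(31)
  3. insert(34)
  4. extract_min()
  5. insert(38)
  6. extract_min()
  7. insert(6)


insert(31) -> [31]
insert(31) -> [31, 31]
insert(34) -> [31, 31, 34]
extract_min()->31, [31, 34]
insert(38) -> [31, 34, 38]
extract_min()->31, [34, 38]
insert(6) -> [6, 38, 34]

Final heap: [6, 38, 34]


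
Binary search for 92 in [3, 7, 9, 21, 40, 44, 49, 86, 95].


Step 1: lo=0, hi=8, mid=4, val=40
Step 2: lo=5, hi=8, mid=6, val=49
Step 3: lo=7, hi=8, mid=7, val=86
Step 4: lo=8, hi=8, mid=8, val=95

Not found


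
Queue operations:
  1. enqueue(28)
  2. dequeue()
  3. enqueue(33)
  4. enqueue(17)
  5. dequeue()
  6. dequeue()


enqueue(28) -> [28]
dequeue()->28, []
enqueue(33) -> [33]
enqueue(17) -> [33, 17]
dequeue()->33, [17]
dequeue()->17, []

Final queue: []


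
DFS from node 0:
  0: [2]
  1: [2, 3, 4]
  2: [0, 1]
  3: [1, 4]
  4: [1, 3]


Visit 0, push [2]
Visit 2, push [1]
Visit 1, push [4, 3]
Visit 3, push [4]
Visit 4, push []

DFS order: [0, 2, 1, 3, 4]


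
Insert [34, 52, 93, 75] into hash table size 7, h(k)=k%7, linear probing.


Insert 34: h=6 -> slot 6
Insert 52: h=3 -> slot 3
Insert 93: h=2 -> slot 2
Insert 75: h=5 -> slot 5

Table: [None, None, 93, 52, None, 75, 34]


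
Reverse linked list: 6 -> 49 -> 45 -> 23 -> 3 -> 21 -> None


Step 1: curr=6, set curr.next=prev(None) | reversed so far: 6
Step 2: curr=49, set curr.next=prev(6) | reversed so far: 49 -> 6
Step 3: curr=45, set curr.next=prev(49) | reversed so far: 45 -> 49 -> 6
Step 4: curr=23, set curr.next=prev(45) | reversed so far: 23 -> 45 -> 49 -> 6
Step 5: curr=3, set curr.next=prev(23) | reversed so far: 3 -> 23 -> 45 -> 49 -> 6
Step 6: curr=21, set curr.next=prev(3) | reversed so far: 21 -> 3 -> 23 -> 45 -> 49 -> 6

21 -> 3 -> 23 -> 45 -> 49 -> 6 -> None


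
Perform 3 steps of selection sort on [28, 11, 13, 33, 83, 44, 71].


Initial: [28, 11, 13, 33, 83, 44, 71]
Step 1: min=11 at 1
  Swap: [11, 28, 13, 33, 83, 44, 71]
Step 2: min=13 at 2
  Swap: [11, 13, 28, 33, 83, 44, 71]
Step 3: min=28 at 2
  Swap: [11, 13, 28, 33, 83, 44, 71]

After 3 steps: [11, 13, 28, 33, 83, 44, 71]


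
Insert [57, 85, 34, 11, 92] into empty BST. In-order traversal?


Insert 57: root
Insert 85: R from 57
Insert 34: L from 57
Insert 11: L from 57 -> L from 34
Insert 92: R from 57 -> R from 85

In-order: [11, 34, 57, 85, 92]


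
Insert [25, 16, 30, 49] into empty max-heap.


Insert 25: [25]
Insert 16: [25, 16]
Insert 30: [30, 16, 25]
Insert 49: [49, 30, 25, 16]

Final heap: [49, 30, 25, 16]


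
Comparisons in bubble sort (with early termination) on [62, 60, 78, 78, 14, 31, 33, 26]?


Algorithm: bubble sort (with early termination)
Input: [62, 60, 78, 78, 14, 31, 33, 26]
Sorted: [14, 26, 31, 33, 60, 62, 78, 78]

28


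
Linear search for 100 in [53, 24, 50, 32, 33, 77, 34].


i=0: 53!=100
i=1: 24!=100
i=2: 50!=100
i=3: 32!=100
i=4: 33!=100
i=5: 77!=100
i=6: 34!=100

Not found, 7 comps


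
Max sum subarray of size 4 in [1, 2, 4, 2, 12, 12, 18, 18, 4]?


[0:4]: 9
[1:5]: 20
[2:6]: 30
[3:7]: 44
[4:8]: 60
[5:9]: 52

Max: 60 at [4:8]


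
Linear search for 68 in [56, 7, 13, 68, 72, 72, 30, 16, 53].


i=0: 56!=68
i=1: 7!=68
i=2: 13!=68
i=3: 68==68 found!

Found at 3, 4 comps


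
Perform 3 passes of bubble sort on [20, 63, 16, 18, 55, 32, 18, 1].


Initial: [20, 63, 16, 18, 55, 32, 18, 1]
Pass 1: [20, 16, 18, 55, 32, 18, 1, 63] (6 swaps)
Pass 2: [16, 18, 20, 32, 18, 1, 55, 63] (5 swaps)
Pass 3: [16, 18, 20, 18, 1, 32, 55, 63] (2 swaps)

After 3 passes: [16, 18, 20, 18, 1, 32, 55, 63]


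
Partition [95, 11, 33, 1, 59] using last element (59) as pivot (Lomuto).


Pivot: 59
  11 <= 59: swap -> [11, 95, 33, 1, 59]
  33 <= 59: swap -> [11, 33, 95, 1, 59]
  1 <= 59: swap -> [11, 33, 1, 95, 59]
Place pivot at 3: [11, 33, 1, 59, 95]

Partitioned: [11, 33, 1, 59, 95]


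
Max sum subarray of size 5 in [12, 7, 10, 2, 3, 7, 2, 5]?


[0:5]: 34
[1:6]: 29
[2:7]: 24
[3:8]: 19

Max: 34 at [0:5]


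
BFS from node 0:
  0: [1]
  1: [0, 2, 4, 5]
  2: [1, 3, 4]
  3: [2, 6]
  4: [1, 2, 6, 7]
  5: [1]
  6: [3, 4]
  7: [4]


Visit 0, enqueue [1]
Visit 1, enqueue [2, 4, 5]
Visit 2, enqueue [3]
Visit 4, enqueue [6, 7]
Visit 5, enqueue []
Visit 3, enqueue []
Visit 6, enqueue []
Visit 7, enqueue []

BFS order: [0, 1, 2, 4, 5, 3, 6, 7]


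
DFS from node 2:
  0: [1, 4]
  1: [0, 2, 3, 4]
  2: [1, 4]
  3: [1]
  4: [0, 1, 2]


Visit 2, push [4, 1]
Visit 1, push [4, 3, 0]
Visit 0, push [4]
Visit 4, push []
Visit 3, push []

DFS order: [2, 1, 0, 4, 3]


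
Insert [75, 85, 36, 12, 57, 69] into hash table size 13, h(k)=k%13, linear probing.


Insert 75: h=10 -> slot 10
Insert 85: h=7 -> slot 7
Insert 36: h=10, 1 probes -> slot 11
Insert 12: h=12 -> slot 12
Insert 57: h=5 -> slot 5
Insert 69: h=4 -> slot 4

Table: [None, None, None, None, 69, 57, None, 85, None, None, 75, 36, 12]


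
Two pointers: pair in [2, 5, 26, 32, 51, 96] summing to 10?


lo=0(2)+hi=5(96)=98
lo=0(2)+hi=4(51)=53
lo=0(2)+hi=3(32)=34
lo=0(2)+hi=2(26)=28
lo=0(2)+hi=1(5)=7

No pair found


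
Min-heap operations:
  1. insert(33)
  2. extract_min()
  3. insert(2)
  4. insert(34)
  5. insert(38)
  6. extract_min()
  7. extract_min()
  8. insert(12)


insert(33) -> [33]
extract_min()->33, []
insert(2) -> [2]
insert(34) -> [2, 34]
insert(38) -> [2, 34, 38]
extract_min()->2, [34, 38]
extract_min()->34, [38]
insert(12) -> [12, 38]

Final heap: [12, 38]


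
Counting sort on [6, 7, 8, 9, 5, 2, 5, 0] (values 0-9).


Input: [6, 7, 8, 9, 5, 2, 5, 0]
Counts: [1, 0, 1, 0, 0, 2, 1, 1, 1, 1]

Sorted: [0, 2, 5, 5, 6, 7, 8, 9]


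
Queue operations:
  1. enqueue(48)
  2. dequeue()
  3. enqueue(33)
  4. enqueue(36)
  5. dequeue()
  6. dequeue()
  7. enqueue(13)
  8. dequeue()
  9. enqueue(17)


enqueue(48) -> [48]
dequeue()->48, []
enqueue(33) -> [33]
enqueue(36) -> [33, 36]
dequeue()->33, [36]
dequeue()->36, []
enqueue(13) -> [13]
dequeue()->13, []
enqueue(17) -> [17]

Final queue: [17]


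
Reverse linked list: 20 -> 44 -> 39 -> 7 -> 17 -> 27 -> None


Step 1: curr=20, set curr.next=prev(None) | reversed so far: 20
Step 2: curr=44, set curr.next=prev(20) | reversed so far: 44 -> 20
Step 3: curr=39, set curr.next=prev(44) | reversed so far: 39 -> 44 -> 20
Step 4: curr=7, set curr.next=prev(39) | reversed so far: 7 -> 39 -> 44 -> 20
Step 5: curr=17, set curr.next=prev(7) | reversed so far: 17 -> 7 -> 39 -> 44 -> 20
Step 6: curr=27, set curr.next=prev(17) | reversed so far: 27 -> 17 -> 7 -> 39 -> 44 -> 20

27 -> 17 -> 7 -> 39 -> 44 -> 20 -> None


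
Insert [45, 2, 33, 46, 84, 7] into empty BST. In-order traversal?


Insert 45: root
Insert 2: L from 45
Insert 33: L from 45 -> R from 2
Insert 46: R from 45
Insert 84: R from 45 -> R from 46
Insert 7: L from 45 -> R from 2 -> L from 33

In-order: [2, 7, 33, 45, 46, 84]


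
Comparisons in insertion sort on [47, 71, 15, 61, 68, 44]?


Algorithm: insertion sort
Input: [47, 71, 15, 61, 68, 44]
Sorted: [15, 44, 47, 61, 68, 71]

12


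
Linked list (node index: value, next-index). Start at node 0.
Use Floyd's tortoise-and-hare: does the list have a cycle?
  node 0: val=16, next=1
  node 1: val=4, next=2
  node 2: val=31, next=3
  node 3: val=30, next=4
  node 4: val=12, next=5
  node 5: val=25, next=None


Floyd's tortoise (slow, +1) and hare (fast, +2):
  init: slow=0, fast=0
  step 1: slow=1, fast=2
  step 2: slow=2, fast=4
  step 3: fast 4->5->None, no cycle

Cycle: no


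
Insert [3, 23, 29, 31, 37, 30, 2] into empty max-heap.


Insert 3: [3]
Insert 23: [23, 3]
Insert 29: [29, 3, 23]
Insert 31: [31, 29, 23, 3]
Insert 37: [37, 31, 23, 3, 29]
Insert 30: [37, 31, 30, 3, 29, 23]
Insert 2: [37, 31, 30, 3, 29, 23, 2]

Final heap: [37, 31, 30, 3, 29, 23, 2]


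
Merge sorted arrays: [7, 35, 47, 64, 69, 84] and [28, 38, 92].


Take 7 from A
Take 28 from B
Take 35 from A
Take 38 from B
Take 47 from A
Take 64 from A
Take 69 from A
Take 84 from A

Merged: [7, 28, 35, 38, 47, 64, 69, 84, 92]


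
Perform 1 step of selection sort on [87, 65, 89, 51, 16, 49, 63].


Initial: [87, 65, 89, 51, 16, 49, 63]
Step 1: min=16 at 4
  Swap: [16, 65, 89, 51, 87, 49, 63]

After 1 step: [16, 65, 89, 51, 87, 49, 63]


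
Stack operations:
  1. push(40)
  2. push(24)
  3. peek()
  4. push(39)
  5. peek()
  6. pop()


push(40) -> [40]
push(24) -> [40, 24]
peek()->24
push(39) -> [40, 24, 39]
peek()->39
pop()->39, [40, 24]

Final stack: [40, 24]


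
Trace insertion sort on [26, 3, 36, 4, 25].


Initial: [26, 3, 36, 4, 25]
Insert 3: [3, 26, 36, 4, 25]
Insert 36: [3, 26, 36, 4, 25]
Insert 4: [3, 4, 26, 36, 25]
Insert 25: [3, 4, 25, 26, 36]

Sorted: [3, 4, 25, 26, 36]


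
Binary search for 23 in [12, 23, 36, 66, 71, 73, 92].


Step 1: lo=0, hi=6, mid=3, val=66
Step 2: lo=0, hi=2, mid=1, val=23

Found at index 1


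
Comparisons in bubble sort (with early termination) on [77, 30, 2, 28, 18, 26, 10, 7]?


Algorithm: bubble sort (with early termination)
Input: [77, 30, 2, 28, 18, 26, 10, 7]
Sorted: [2, 7, 10, 18, 26, 28, 30, 77]

28


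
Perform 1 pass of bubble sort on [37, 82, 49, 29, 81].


Initial: [37, 82, 49, 29, 81]
Pass 1: [37, 49, 29, 81, 82] (3 swaps)

After 1 pass: [37, 49, 29, 81, 82]
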